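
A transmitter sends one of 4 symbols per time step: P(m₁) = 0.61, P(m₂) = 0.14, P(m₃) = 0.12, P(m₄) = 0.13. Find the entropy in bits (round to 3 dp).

H = −Σ pᵢ log₂ pᵢ.
−0.61·log₂(0.61) = 0.4350
−0.14·log₂(0.14) = 0.3971
−0.12·log₂(0.12) = 0.3671
−0.13·log₂(0.13) = 0.3826
Sum ≈ 1.5818 → 1.582 bits.

1.582 bits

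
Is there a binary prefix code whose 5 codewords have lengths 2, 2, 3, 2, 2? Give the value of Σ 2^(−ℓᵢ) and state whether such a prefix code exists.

With common denominator 2^3 = 8: Σ 2^(−ℓᵢ) = 2/8 + 2/8 + 1/8 + 2/8 + 2/8 = 9/8 = 1.125.
Kraft's inequality requires Σ ≤ 1; here Σ = 1.125 > 1, so no such prefix code exists.

1.125; no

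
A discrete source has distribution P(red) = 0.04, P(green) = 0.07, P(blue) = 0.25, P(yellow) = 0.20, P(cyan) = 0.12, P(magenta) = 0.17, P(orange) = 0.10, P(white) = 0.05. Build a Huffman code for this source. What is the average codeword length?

Repeatedly combine the two least-probable nodes; the expected code length is the sum of the merged weights.
merge 1/25 + 1/20 → 9/100
merge 7/100 + 9/100 → 4/25
merge 1/10 + 3/25 → 11/50
merge 4/25 + 17/100 → 33/100
merge 1/5 + 11/50 → 21/50
merge 1/4 + 33/100 → 29/50
merge 21/50 + 29/50 → 1
L = 9/100 + 4/25 + 11/50 + 33/100 + 21/50 + 29/50 + 1 = 14/5 = 2.8 bits/symbol.

2.8 bits/symbol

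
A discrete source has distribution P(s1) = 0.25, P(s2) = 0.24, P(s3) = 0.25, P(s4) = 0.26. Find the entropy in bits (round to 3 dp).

H = −Σ pᵢ log₂ pᵢ.
−0.25·log₂(0.25) = 0.5000
−0.24·log₂(0.24) = 0.4941
−0.25·log₂(0.25) = 0.5000
−0.26·log₂(0.26) = 0.5053
Sum ≈ 1.9994 → 1.999 bits.

1.999 bits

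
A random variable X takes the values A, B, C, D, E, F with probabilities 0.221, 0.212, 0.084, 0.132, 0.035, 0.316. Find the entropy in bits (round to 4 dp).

2.3360 bits

H = −Σ pᵢ log₂ pᵢ.
−0.221·log₂(0.221) = 0.4813
−0.212·log₂(0.212) = 0.4744
−0.084·log₂(0.084) = 0.3002
−0.132·log₂(0.132) = 0.3856
−0.035·log₂(0.035) = 0.1693
−0.316·log₂(0.316) = 0.5252
Sum ≈ 2.3360 → 2.3360 bits.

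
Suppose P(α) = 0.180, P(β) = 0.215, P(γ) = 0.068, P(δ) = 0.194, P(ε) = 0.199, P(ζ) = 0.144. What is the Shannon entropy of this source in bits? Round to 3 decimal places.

2.511 bits

H = −Σ pᵢ log₂ pᵢ.
−0.180·log₂(0.180) = 0.4453
−0.215·log₂(0.215) = 0.4768
−0.068·log₂(0.068) = 0.2637
−0.194·log₂(0.194) = 0.4590
−0.199·log₂(0.199) = 0.4635
−0.144·log₂(0.144) = 0.4026
Sum ≈ 2.5109 → 2.511 bits.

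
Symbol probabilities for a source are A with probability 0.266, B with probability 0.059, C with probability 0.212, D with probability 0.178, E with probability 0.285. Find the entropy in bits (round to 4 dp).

2.1829 bits

H = −Σ pᵢ log₂ pᵢ.
−0.266·log₂(0.266) = 0.5082
−0.059·log₂(0.059) = 0.2409
−0.212·log₂(0.212) = 0.4744
−0.178·log₂(0.178) = 0.4432
−0.285·log₂(0.285) = 0.5161
Sum ≈ 2.1829 → 2.1829 bits.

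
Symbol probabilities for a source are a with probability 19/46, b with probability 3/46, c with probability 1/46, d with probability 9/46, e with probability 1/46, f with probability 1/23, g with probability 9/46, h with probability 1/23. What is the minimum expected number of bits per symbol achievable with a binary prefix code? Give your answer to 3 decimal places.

2.413 bits/symbol

Repeatedly combine the two least-probable nodes; the expected code length is the sum of the merged weights.
merge 1/46 + 1/46 → 1/23
merge 1/23 + 1/23 → 2/23
merge 1/23 + 3/46 → 5/46
merge 2/23 + 5/46 → 9/46
merge 9/46 + 9/46 → 9/23
merge 9/46 + 9/23 → 27/46
merge 19/46 + 27/46 → 1
L = 1/23 + 2/23 + 5/46 + 9/46 + 9/23 + 27/46 + 1 = 111/46 ≈ 2.413 bits/symbol.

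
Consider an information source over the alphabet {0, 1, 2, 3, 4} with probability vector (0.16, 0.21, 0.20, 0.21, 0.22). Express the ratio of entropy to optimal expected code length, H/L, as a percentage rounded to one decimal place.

98.0%

Entropy H = −Σ p log₂ p ≈ 2.3136 bits.
Huffman merges: 4/25+1/5→9/25; 21/100+21/100→21/50; 11/50+9/25→29/50; 21/50+29/50→1. L = 59/25 ≈ 2.3600.
Efficiency = H/L = 2.3136/2.3600 = 98.0%.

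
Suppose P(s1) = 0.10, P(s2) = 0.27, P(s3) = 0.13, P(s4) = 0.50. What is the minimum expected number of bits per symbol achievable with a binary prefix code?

1.73 bits/symbol

Repeatedly combine the two least-probable nodes; the expected code length is the sum of the merged weights.
merge 1/10 + 13/100 → 23/100
merge 23/100 + 27/100 → 1/2
merge 1/2 + 1/2 → 1
L = 23/100 + 1/2 + 1 = 173/100 = 1.73 bits/symbol.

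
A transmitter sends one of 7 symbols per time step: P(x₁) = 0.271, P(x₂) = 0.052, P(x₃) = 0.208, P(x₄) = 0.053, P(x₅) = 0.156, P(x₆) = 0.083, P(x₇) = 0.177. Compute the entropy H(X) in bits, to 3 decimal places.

2.586 bits

H = −Σ pᵢ log₂ pᵢ.
−0.271·log₂(0.271) = 0.5105
−0.052·log₂(0.052) = 0.2218
−0.208·log₂(0.208) = 0.4712
−0.053·log₂(0.053) = 0.2246
−0.156·log₂(0.156) = 0.4181
−0.083·log₂(0.083) = 0.2980
−0.177·log₂(0.177) = 0.4422
Sum ≈ 2.5864 → 2.586 bits.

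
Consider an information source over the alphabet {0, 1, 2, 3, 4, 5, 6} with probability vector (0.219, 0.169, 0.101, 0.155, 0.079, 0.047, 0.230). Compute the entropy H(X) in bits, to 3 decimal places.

H = −Σ pᵢ log₂ pᵢ.
−0.219·log₂(0.219) = 0.4798
−0.169·log₂(0.169) = 0.4335
−0.101·log₂(0.101) = 0.3341
−0.155·log₂(0.155) = 0.4169
−0.079·log₂(0.079) = 0.2893
−0.047·log₂(0.047) = 0.2073
−0.230·log₂(0.230) = 0.4877
Sum ≈ 2.6486 → 2.649 bits.

2.649 bits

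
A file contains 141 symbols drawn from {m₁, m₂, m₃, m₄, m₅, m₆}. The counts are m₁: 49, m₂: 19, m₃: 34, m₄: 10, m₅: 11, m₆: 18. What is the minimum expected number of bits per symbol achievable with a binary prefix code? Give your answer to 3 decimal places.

2.411 bits/symbol

Probabilities are the counts divided by 141.
Repeatedly combine the two least-probable nodes; the expected code length is the sum of the merged weights.
merge 10/141 + 11/141 → 7/47
merge 6/47 + 19/141 → 37/141
merge 7/47 + 34/141 → 55/141
merge 37/141 + 49/141 → 86/141
merge 55/141 + 86/141 → 1
L = 7/47 + 37/141 + 55/141 + 86/141 + 1 = 340/141 ≈ 2.411 bits/symbol.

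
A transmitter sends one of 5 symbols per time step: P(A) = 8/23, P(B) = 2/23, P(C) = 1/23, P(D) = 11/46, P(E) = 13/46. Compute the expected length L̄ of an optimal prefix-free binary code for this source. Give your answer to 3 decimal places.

2.130 bits/symbol

Repeatedly combine the two least-probable nodes; the expected code length is the sum of the merged weights.
merge 1/23 + 2/23 → 3/23
merge 3/23 + 11/46 → 17/46
merge 13/46 + 8/23 → 29/46
merge 17/46 + 29/46 → 1
L = 3/23 + 17/46 + 29/46 + 1 = 49/23 ≈ 2.130 bits/symbol.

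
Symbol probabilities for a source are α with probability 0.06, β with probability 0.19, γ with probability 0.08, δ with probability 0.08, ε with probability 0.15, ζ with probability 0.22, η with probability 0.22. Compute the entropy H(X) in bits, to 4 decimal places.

2.6535 bits

H = −Σ pᵢ log₂ pᵢ.
−0.06·log₂(0.06) = 0.2435
−0.19·log₂(0.19) = 0.4552
−0.08·log₂(0.08) = 0.2915
−0.08·log₂(0.08) = 0.2915
−0.15·log₂(0.15) = 0.4105
−0.22·log₂(0.22) = 0.4806
−0.22·log₂(0.22) = 0.4806
Sum ≈ 2.6535 → 2.6535 bits.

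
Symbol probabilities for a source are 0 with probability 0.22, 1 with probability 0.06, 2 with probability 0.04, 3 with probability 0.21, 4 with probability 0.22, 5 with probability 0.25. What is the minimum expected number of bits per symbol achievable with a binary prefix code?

Repeatedly combine the two least-probable nodes; the expected code length is the sum of the merged weights.
merge 1/25 + 3/50 → 1/10
merge 1/10 + 21/100 → 31/100
merge 11/50 + 11/50 → 11/25
merge 1/4 + 31/100 → 14/25
merge 11/25 + 14/25 → 1
L = 1/10 + 31/100 + 11/25 + 14/25 + 1 = 241/100 = 2.41 bits/symbol.

2.41 bits/symbol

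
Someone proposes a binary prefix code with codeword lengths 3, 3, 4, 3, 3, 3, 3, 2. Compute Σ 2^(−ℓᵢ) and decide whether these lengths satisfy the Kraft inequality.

With common denominator 2^4 = 16: Σ 2^(−ℓᵢ) = 2/16 + 2/16 + 1/16 + 2/16 + 2/16 + 2/16 + 2/16 + 4/16 = 17/16 = 1.0625.
Kraft's inequality requires Σ ≤ 1; here Σ = 1.0625 > 1, so no such prefix code exists.

1.0625; no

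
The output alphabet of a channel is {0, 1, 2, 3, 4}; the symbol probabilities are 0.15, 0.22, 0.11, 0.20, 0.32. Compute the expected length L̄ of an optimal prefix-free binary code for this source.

2.26 bits/symbol

Repeatedly combine the two least-probable nodes; the expected code length is the sum of the merged weights.
merge 11/100 + 3/20 → 13/50
merge 1/5 + 11/50 → 21/50
merge 13/50 + 8/25 → 29/50
merge 21/50 + 29/50 → 1
L = 13/50 + 21/50 + 29/50 + 1 = 113/50 = 2.26 bits/symbol.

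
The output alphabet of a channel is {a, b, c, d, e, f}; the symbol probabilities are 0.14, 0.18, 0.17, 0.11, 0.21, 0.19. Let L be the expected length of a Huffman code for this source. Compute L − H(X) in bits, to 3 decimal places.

Entropy H = −Σ p log₂ p ≈ 2.5553 bits.
Huffman merges: 11/100+7/50→1/4; 17/100+9/50→7/20; 19/100+21/100→2/5; 1/4+7/20→3/5; 2/5+3/5→1. L = 13/5 ≈ 2.6000.
L − H = 2.6000 − 2.5553 = 0.045 bits.

0.045 bits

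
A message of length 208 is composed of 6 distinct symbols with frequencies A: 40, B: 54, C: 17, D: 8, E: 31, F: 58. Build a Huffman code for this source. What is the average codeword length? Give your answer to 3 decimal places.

Probabilities are the counts divided by 208.
Repeatedly combine the two least-probable nodes; the expected code length is the sum of the merged weights.
merge 1/26 + 17/208 → 25/208
merge 25/208 + 31/208 → 7/26
merge 5/26 + 27/104 → 47/104
merge 7/26 + 29/104 → 57/104
merge 47/104 + 57/104 → 1
L = 25/208 + 7/26 + 47/104 + 57/104 + 1 = 497/208 ≈ 2.389 bits/symbol.

2.389 bits/symbol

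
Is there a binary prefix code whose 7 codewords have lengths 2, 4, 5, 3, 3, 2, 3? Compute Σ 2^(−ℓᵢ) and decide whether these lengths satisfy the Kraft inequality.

0.96875; yes

With common denominator 2^5 = 32: Σ 2^(−ℓᵢ) = 8/32 + 2/32 + 1/32 + 4/32 + 4/32 + 8/32 + 4/32 = 31/32 = 0.96875.
Kraft's inequality requires Σ ≤ 1; here Σ = 0.96875 ≤ 1, so such a prefix code exists.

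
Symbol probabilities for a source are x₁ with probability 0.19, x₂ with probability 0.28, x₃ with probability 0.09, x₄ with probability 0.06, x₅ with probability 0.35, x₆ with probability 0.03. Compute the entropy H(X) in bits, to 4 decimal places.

2.2075 bits

H = −Σ pᵢ log₂ pᵢ.
−0.19·log₂(0.19) = 0.4552
−0.28·log₂(0.28) = 0.5142
−0.09·log₂(0.09) = 0.3127
−0.06·log₂(0.06) = 0.2435
−0.35·log₂(0.35) = 0.5301
−0.03·log₂(0.03) = 0.1518
Sum ≈ 2.2075 → 2.2075 bits.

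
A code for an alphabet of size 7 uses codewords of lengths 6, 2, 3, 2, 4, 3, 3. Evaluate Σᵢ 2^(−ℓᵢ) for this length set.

With common denominator 2^6 = 64: Σ 2^(−ℓᵢ) = 1/64 + 16/64 + 8/64 + 16/64 + 4/64 + 8/64 + 8/64 = 61/64 = 0.953125.

0.953125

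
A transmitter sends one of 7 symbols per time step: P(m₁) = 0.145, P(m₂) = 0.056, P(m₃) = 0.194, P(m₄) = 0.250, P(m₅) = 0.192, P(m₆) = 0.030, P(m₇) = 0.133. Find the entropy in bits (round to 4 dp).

H = −Σ pᵢ log₂ pᵢ.
−0.145·log₂(0.145) = 0.4040
−0.056·log₂(0.056) = 0.2329
−0.194·log₂(0.194) = 0.4590
−0.250·log₂(0.250) = 0.5000
−0.192·log₂(0.192) = 0.4571
−0.030·log₂(0.030) = 0.1518
−0.133·log₂(0.133) = 0.3871
Sum ≈ 2.5918 → 2.5918 bits.

2.5918 bits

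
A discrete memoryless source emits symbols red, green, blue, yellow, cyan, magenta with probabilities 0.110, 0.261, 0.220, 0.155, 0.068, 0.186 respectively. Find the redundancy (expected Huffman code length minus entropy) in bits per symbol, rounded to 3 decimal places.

0.042 bits

Entropy H = −Σ p log₂ p ≈ 2.4686 bits.
Huffman merges: 17/250+11/100→89/500; 31/200+89/500→333/1000; 93/500+11/50→203/500; 261/1000+333/1000→297/500; 203/500+297/500→1. L = 2511/1000 ≈ 2.5110.
L − H = 2.5110 − 2.4686 = 0.042 bits.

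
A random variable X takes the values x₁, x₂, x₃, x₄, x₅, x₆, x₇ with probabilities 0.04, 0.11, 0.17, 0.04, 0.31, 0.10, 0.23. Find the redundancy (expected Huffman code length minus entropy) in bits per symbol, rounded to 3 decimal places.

Entropy H = −Σ p log₂ p ≈ 2.5000 bits.
Huffman merges: 1/25+1/25→2/25; 2/25+1/10→9/50; 11/100+17/100→7/25; 9/50+23/100→41/100; 7/25+31/100→59/100; 41/100+59/100→1. L = 127/50 ≈ 2.5400.
L − H = 2.5400 − 2.5000 = 0.040 bits.

0.040 bits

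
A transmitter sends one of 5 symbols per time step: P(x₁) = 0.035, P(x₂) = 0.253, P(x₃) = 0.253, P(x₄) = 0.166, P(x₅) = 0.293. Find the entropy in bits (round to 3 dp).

H = −Σ pᵢ log₂ pᵢ.
−0.035·log₂(0.035) = 0.1693
−0.253·log₂(0.253) = 0.5016
−0.253·log₂(0.253) = 0.5016
−0.166·log₂(0.166) = 0.4301
−0.293·log₂(0.293) = 0.5189
Sum ≈ 2.1215 → 2.122 bits.

2.122 bits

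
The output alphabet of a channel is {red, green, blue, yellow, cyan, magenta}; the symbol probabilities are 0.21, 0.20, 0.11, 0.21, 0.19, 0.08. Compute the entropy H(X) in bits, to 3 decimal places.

H = −Σ pᵢ log₂ pᵢ.
−0.21·log₂(0.21) = 0.4728
−0.20·log₂(0.20) = 0.4644
−0.11·log₂(0.11) = 0.3503
−0.21·log₂(0.21) = 0.4728
−0.19·log₂(0.19) = 0.4552
−0.08·log₂(0.08) = 0.2915
Sum ≈ 2.5071 → 2.507 bits.

2.507 bits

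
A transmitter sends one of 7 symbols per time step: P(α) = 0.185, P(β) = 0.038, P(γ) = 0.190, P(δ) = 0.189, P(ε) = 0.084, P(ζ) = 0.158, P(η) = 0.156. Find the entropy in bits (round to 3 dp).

H = −Σ pᵢ log₂ pᵢ.
−0.185·log₂(0.185) = 0.4504
−0.038·log₂(0.038) = 0.1793
−0.190·log₂(0.190) = 0.4552
−0.189·log₂(0.189) = 0.4543
−0.084·log₂(0.084) = 0.3002
−0.158·log₂(0.158) = 0.4206
−0.156·log₂(0.156) = 0.4181
Sum ≈ 2.6780 → 2.678 bits.

2.678 bits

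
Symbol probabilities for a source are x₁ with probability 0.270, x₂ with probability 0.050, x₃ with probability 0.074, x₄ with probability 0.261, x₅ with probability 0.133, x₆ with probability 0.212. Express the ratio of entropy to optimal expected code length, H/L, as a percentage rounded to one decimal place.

99.6%

Entropy H = −Σ p log₂ p ≈ 2.3714 bits.
Huffman merges: 1/20+37/500→31/250; 31/250+133/1000→257/1000; 53/250+257/1000→469/1000; 261/1000+27/100→531/1000; 469/1000+531/1000→1. L = 2381/1000 ≈ 2.3810.
Efficiency = H/L = 2.3714/2.3810 = 99.6%.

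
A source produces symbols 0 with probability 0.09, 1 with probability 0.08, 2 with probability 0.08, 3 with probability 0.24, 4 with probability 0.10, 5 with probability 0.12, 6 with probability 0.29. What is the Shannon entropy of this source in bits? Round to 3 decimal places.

H = −Σ pᵢ log₂ pᵢ.
−0.09·log₂(0.09) = 0.3127
−0.08·log₂(0.08) = 0.2915
−0.08·log₂(0.08) = 0.2915
−0.24·log₂(0.24) = 0.4941
−0.10·log₂(0.10) = 0.3322
−0.12·log₂(0.12) = 0.3671
−0.29·log₂(0.29) = 0.5179
Sum ≈ 2.6070 → 2.607 bits.

2.607 bits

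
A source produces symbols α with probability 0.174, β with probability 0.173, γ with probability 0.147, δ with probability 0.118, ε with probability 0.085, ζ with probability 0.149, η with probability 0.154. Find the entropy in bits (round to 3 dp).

2.774 bits

H = −Σ pᵢ log₂ pᵢ.
−0.174·log₂(0.174) = 0.4390
−0.173·log₂(0.173) = 0.4379
−0.147·log₂(0.147) = 0.4066
−0.118·log₂(0.118) = 0.3638
−0.085·log₂(0.085) = 0.3023
−0.149·log₂(0.149) = 0.4092
−0.154·log₂(0.154) = 0.4156
Sum ≈ 2.7745 → 2.774 bits.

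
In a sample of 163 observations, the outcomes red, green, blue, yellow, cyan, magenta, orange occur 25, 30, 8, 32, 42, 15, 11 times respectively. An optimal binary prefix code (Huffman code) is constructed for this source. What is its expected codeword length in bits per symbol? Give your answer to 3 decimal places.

2.663 bits/symbol

Probabilities are the counts divided by 163.
Repeatedly combine the two least-probable nodes; the expected code length is the sum of the merged weights.
merge 8/163 + 11/163 → 19/163
merge 15/163 + 19/163 → 34/163
merge 25/163 + 30/163 → 55/163
merge 32/163 + 34/163 → 66/163
merge 42/163 + 55/163 → 97/163
merge 66/163 + 97/163 → 1
L = 19/163 + 34/163 + 55/163 + 66/163 + 97/163 + 1 = 434/163 ≈ 2.663 bits/symbol.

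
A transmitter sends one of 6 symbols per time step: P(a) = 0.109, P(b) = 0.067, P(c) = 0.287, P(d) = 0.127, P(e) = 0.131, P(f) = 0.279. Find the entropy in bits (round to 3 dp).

H = −Σ pᵢ log₂ pᵢ.
−0.109·log₂(0.109) = 0.3485
−0.067·log₂(0.067) = 0.2613
−0.287·log₂(0.287) = 0.5169
−0.127·log₂(0.127) = 0.3781
−0.131·log₂(0.131) = 0.3841
−0.279·log₂(0.279) = 0.5138
Sum ≈ 2.4027 → 2.403 bits.

2.403 bits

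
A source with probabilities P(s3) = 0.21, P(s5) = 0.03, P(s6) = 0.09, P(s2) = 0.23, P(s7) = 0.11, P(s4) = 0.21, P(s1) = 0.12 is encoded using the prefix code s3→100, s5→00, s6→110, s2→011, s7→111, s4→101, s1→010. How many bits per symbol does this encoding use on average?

L̄ = Σ pᵢ·ℓᵢ = 0.21·3 + 0.03·2 + 0.09·3 + 0.23·3 + 0.11·3 + 0.21·3 + 0.12·3 = 2.97 bits/symbol.

2.97 bits/symbol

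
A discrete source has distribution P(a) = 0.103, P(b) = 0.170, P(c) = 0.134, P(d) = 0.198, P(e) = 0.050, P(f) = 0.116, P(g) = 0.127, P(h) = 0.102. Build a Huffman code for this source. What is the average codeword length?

2.954 bits/symbol

Repeatedly combine the two least-probable nodes; the expected code length is the sum of the merged weights.
merge 1/20 + 51/500 → 19/125
merge 103/1000 + 29/250 → 219/1000
merge 127/1000 + 67/500 → 261/1000
merge 19/125 + 17/100 → 161/500
merge 99/500 + 219/1000 → 417/1000
merge 261/1000 + 161/500 → 583/1000
merge 417/1000 + 583/1000 → 1
L = 19/125 + 219/1000 + 261/1000 + 161/500 + 417/1000 + 583/1000 + 1 = 1477/500 = 2.954 bits/symbol.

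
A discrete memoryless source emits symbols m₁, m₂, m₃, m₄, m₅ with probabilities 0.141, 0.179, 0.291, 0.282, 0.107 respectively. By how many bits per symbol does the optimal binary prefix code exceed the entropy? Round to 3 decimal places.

0.027 bits

Entropy H = −Σ p log₂ p ≈ 2.2210 bits.
Huffman merges: 107/1000+141/1000→31/125; 179/1000+31/125→427/1000; 141/500+291/1000→573/1000; 427/1000+573/1000→1. L = 281/125 ≈ 2.2480.
L − H = 2.2480 − 2.2210 = 0.027 bits.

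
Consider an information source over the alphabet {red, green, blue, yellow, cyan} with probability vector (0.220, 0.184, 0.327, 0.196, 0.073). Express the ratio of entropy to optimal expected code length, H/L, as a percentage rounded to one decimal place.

Entropy H = −Σ p log₂ p ≈ 2.1937 bits.
Huffman merges: 73/1000+23/125→257/1000; 49/250+11/50→52/125; 257/1000+327/1000→73/125; 52/125+73/125→1. L = 2257/1000 ≈ 2.2570.
Efficiency = H/L = 2.1937/2.2570 = 97.2%.

97.2%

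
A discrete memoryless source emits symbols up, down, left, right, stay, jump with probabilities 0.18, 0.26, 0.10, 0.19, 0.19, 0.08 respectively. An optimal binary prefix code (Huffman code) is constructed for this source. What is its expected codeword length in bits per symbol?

Repeatedly combine the two least-probable nodes; the expected code length is the sum of the merged weights.
merge 2/25 + 1/10 → 9/50
merge 9/50 + 9/50 → 9/25
merge 19/100 + 19/100 → 19/50
merge 13/50 + 9/25 → 31/50
merge 19/50 + 31/50 → 1
L = 9/50 + 9/25 + 19/50 + 31/50 + 1 = 127/50 = 2.54 bits/symbol.

2.54 bits/symbol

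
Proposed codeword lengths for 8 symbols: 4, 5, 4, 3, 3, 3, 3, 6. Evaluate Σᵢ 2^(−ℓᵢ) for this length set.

With common denominator 2^6 = 64: Σ 2^(−ℓᵢ) = 4/64 + 2/64 + 4/64 + 8/64 + 8/64 + 8/64 + 8/64 + 1/64 = 43/64 = 0.671875.

0.671875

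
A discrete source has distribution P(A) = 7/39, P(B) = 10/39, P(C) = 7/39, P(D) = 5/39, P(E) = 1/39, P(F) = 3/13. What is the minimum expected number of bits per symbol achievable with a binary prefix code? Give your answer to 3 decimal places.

Repeatedly combine the two least-probable nodes; the expected code length is the sum of the merged weights.
merge 1/39 + 5/39 → 2/13
merge 2/13 + 7/39 → 1/3
merge 7/39 + 3/13 → 16/39
merge 10/39 + 1/3 → 23/39
merge 16/39 + 23/39 → 1
L = 2/13 + 1/3 + 16/39 + 23/39 + 1 = 97/39 ≈ 2.487 bits/symbol.

2.487 bits/symbol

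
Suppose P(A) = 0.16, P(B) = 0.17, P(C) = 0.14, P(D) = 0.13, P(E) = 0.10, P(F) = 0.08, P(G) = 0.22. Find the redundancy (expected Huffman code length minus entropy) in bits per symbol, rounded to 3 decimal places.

Entropy H = −Σ p log₂ p ≈ 2.7416 bits.
Huffman merges: 2/25+1/10→9/50; 13/100+7/50→27/100; 4/25+17/100→33/100; 9/50+11/50→2/5; 27/100+33/100→3/5; 2/5+3/5→1. L = 139/50 ≈ 2.7800.
L − H = 2.7800 − 2.7416 = 0.038 bits.

0.038 bits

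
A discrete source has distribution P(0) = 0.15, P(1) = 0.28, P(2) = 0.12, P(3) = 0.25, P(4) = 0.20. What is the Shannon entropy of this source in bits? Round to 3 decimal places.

2.256 bits

H = −Σ pᵢ log₂ pᵢ.
−0.15·log₂(0.15) = 0.4105
−0.28·log₂(0.28) = 0.5142
−0.12·log₂(0.12) = 0.3671
−0.25·log₂(0.25) = 0.5000
−0.20·log₂(0.20) = 0.4644
Sum ≈ 2.2562 → 2.256 bits.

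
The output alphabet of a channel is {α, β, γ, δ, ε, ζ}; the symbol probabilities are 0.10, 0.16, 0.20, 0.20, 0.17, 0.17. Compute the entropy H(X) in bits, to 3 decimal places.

H = −Σ pᵢ log₂ pᵢ.
−0.10·log₂(0.10) = 0.3322
−0.16·log₂(0.16) = 0.4230
−0.20·log₂(0.20) = 0.4644
−0.20·log₂(0.20) = 0.4644
−0.17·log₂(0.17) = 0.4346
−0.17·log₂(0.17) = 0.4346
Sum ≈ 2.5532 → 2.553 bits.

2.553 bits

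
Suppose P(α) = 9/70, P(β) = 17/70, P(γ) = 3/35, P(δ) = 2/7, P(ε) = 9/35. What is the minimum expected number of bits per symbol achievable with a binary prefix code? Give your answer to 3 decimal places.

2.214 bits/symbol

Repeatedly combine the two least-probable nodes; the expected code length is the sum of the merged weights.
merge 3/35 + 9/70 → 3/14
merge 3/14 + 17/70 → 16/35
merge 9/35 + 2/7 → 19/35
merge 16/35 + 19/35 → 1
L = 3/14 + 16/35 + 19/35 + 1 = 31/14 ≈ 2.214 bits/symbol.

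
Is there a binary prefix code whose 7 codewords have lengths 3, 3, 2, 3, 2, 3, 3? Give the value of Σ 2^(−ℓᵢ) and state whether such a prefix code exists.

1.125; no

With common denominator 2^3 = 8: Σ 2^(−ℓᵢ) = 1/8 + 1/8 + 2/8 + 1/8 + 2/8 + 1/8 + 1/8 = 9/8 = 1.125.
Kraft's inequality requires Σ ≤ 1; here Σ = 1.125 > 1, so no such prefix code exists.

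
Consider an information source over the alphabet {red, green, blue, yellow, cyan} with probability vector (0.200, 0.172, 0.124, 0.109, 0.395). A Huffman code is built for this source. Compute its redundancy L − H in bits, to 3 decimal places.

0.058 bits

Entropy H = −Σ p log₂ p ≈ 2.1525 bits.
Huffman merges: 109/1000+31/250→233/1000; 43/250+1/5→93/250; 233/1000+93/250→121/200; 79/200+121/200→1. L = 221/100 ≈ 2.2100.
L − H = 2.2100 − 2.1525 = 0.058 bits.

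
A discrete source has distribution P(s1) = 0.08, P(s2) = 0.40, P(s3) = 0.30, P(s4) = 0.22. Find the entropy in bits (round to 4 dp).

1.8219 bits

H = −Σ pᵢ log₂ pᵢ.
−0.08·log₂(0.08) = 0.2915
−0.40·log₂(0.40) = 0.5288
−0.30·log₂(0.30) = 0.5211
−0.22·log₂(0.22) = 0.4806
Sum ≈ 1.8219 → 1.8219 bits.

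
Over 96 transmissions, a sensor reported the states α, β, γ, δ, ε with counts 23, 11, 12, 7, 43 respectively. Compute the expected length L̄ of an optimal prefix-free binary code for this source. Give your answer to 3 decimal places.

2.052 bits/symbol

Probabilities are the counts divided by 96.
Repeatedly combine the two least-probable nodes; the expected code length is the sum of the merged weights.
merge 7/96 + 11/96 → 3/16
merge 1/8 + 3/16 → 5/16
merge 23/96 + 5/16 → 53/96
merge 43/96 + 53/96 → 1
L = 3/16 + 5/16 + 53/96 + 1 = 197/96 ≈ 2.052 bits/symbol.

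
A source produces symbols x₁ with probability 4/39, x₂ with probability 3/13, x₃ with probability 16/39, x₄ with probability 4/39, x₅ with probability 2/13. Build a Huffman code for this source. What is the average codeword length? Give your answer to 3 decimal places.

2.154 bits/symbol

Repeatedly combine the two least-probable nodes; the expected code length is the sum of the merged weights.
merge 4/39 + 4/39 → 8/39
merge 2/13 + 8/39 → 14/39
merge 3/13 + 14/39 → 23/39
merge 16/39 + 23/39 → 1
L = 8/39 + 14/39 + 23/39 + 1 = 28/13 ≈ 2.154 bits/symbol.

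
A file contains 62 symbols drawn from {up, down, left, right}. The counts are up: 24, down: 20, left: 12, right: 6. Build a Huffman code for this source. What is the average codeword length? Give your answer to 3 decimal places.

1.903 bits/symbol

Probabilities are the counts divided by 62.
Repeatedly combine the two least-probable nodes; the expected code length is the sum of the merged weights.
merge 3/31 + 6/31 → 9/31
merge 9/31 + 10/31 → 19/31
merge 12/31 + 19/31 → 1
L = 9/31 + 19/31 + 1 = 59/31 ≈ 1.903 bits/symbol.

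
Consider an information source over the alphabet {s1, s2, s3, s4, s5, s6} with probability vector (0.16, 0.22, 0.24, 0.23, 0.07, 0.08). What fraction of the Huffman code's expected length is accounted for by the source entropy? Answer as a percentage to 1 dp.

99.4%

Entropy H = −Σ p log₂ p ≈ 2.4455 bits.
Huffman merges: 7/100+2/25→3/20; 3/20+4/25→31/100; 11/50+23/100→9/20; 6/25+31/100→11/20; 9/20+11/20→1. L = 123/50 ≈ 2.4600.
Efficiency = H/L = 2.4455/2.4600 = 99.4%.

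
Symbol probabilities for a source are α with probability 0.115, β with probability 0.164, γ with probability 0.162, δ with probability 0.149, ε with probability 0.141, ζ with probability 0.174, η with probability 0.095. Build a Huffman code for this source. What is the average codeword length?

2.826 bits/symbol

Repeatedly combine the two least-probable nodes; the expected code length is the sum of the merged weights.
merge 19/200 + 23/200 → 21/100
merge 141/1000 + 149/1000 → 29/100
merge 81/500 + 41/250 → 163/500
merge 87/500 + 21/100 → 48/125
merge 29/100 + 163/500 → 77/125
merge 48/125 + 77/125 → 1
L = 21/100 + 29/100 + 163/500 + 48/125 + 77/125 + 1 = 1413/500 = 2.826 bits/symbol.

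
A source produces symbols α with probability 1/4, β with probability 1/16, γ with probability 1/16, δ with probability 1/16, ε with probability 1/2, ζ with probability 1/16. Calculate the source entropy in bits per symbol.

2 bits

Each probability is a power of 1/2, so log₂(1/p) is an integer.
H = Σ p·log₂(1/p) = 1/4·2 + 1/16·4 + 1/16·4 + 1/16·4 + 1/2·1 + 1/16·4 = 2 bits.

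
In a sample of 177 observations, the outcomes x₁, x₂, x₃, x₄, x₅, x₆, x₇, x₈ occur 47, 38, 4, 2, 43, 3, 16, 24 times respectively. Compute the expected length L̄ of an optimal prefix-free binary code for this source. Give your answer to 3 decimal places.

2.497 bits/symbol

Probabilities are the counts divided by 177.
Repeatedly combine the two least-probable nodes; the expected code length is the sum of the merged weights.
merge 2/177 + 1/59 → 5/177
merge 4/177 + 5/177 → 3/59
merge 3/59 + 16/177 → 25/177
merge 8/59 + 25/177 → 49/177
merge 38/177 + 43/177 → 27/59
merge 47/177 + 49/177 → 32/59
merge 27/59 + 32/59 → 1
L = 5/177 + 3/59 + 25/177 + 49/177 + 27/59 + 32/59 + 1 = 442/177 ≈ 2.497 bits/symbol.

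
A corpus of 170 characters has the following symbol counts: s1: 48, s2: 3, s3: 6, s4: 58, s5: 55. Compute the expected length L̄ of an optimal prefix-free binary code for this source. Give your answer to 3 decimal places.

Probabilities are the counts divided by 170.
Repeatedly combine the two least-probable nodes; the expected code length is the sum of the merged weights.
merge 3/170 + 3/85 → 9/170
merge 9/170 + 24/85 → 57/170
merge 11/34 + 57/170 → 56/85
merge 29/85 + 56/85 → 1
L = 9/170 + 57/170 + 56/85 + 1 = 174/85 ≈ 2.047 bits/symbol.

2.047 bits/symbol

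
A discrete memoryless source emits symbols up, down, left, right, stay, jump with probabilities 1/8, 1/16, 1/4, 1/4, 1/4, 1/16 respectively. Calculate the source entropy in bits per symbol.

2.375 bits

Each probability is a power of 1/2, so log₂(1/p) is an integer.
H = Σ p·log₂(1/p) = 1/8·3 + 1/16·4 + 1/4·2 + 1/4·2 + 1/4·2 + 1/16·4 = 2.375 bits.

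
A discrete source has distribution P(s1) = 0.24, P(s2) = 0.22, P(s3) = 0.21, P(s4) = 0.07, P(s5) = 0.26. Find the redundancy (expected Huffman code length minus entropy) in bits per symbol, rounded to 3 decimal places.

0.059 bits

Entropy H = −Σ p log₂ p ≈ 2.2214 bits.
Huffman merges: 7/100+21/100→7/25; 11/50+6/25→23/50; 13/50+7/25→27/50; 23/50+27/50→1. L = 57/25 ≈ 2.2800.
L − H = 2.2800 − 2.2214 = 0.059 bits.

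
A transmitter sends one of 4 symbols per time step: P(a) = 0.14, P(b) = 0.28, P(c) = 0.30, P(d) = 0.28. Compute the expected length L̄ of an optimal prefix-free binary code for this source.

Repeatedly combine the two least-probable nodes; the expected code length is the sum of the merged weights.
merge 7/50 + 7/25 → 21/50
merge 7/25 + 3/10 → 29/50
merge 21/50 + 29/50 → 1
L = 21/50 + 29/50 + 1 = 2 bits/symbol.

2 bits/symbol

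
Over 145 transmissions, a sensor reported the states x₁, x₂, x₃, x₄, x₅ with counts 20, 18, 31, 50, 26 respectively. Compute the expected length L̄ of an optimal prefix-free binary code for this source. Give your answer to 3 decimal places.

Probabilities are the counts divided by 145.
Repeatedly combine the two least-probable nodes; the expected code length is the sum of the merged weights.
merge 18/145 + 4/29 → 38/145
merge 26/145 + 31/145 → 57/145
merge 38/145 + 10/29 → 88/145
merge 57/145 + 88/145 → 1
L = 38/145 + 57/145 + 88/145 + 1 = 328/145 ≈ 2.262 bits/symbol.

2.262 bits/symbol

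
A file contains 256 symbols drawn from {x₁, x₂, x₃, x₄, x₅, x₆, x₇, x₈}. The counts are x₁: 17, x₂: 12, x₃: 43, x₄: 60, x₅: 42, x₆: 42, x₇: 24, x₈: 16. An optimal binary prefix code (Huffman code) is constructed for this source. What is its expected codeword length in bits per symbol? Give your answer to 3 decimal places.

Probabilities are the counts divided by 256.
Repeatedly combine the two least-probable nodes; the expected code length is the sum of the merged weights.
merge 3/64 + 1/16 → 7/64
merge 17/256 + 3/32 → 41/256
merge 7/64 + 41/256 → 69/256
merge 21/128 + 21/128 → 21/64
merge 43/256 + 15/64 → 103/256
merge 69/256 + 21/64 → 153/256
merge 103/256 + 153/256 → 1
L = 7/64 + 41/256 + 69/256 + 21/64 + 103/256 + 153/256 + 1 = 367/128 ≈ 2.867 bits/symbol.

2.867 bits/symbol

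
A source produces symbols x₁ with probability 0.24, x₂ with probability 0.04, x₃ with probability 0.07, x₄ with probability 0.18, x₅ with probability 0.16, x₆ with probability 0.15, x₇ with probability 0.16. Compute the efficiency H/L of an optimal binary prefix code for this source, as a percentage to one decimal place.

Entropy H = −Σ p log₂ p ≈ 2.6503 bits.
Huffman merges: 1/25+7/100→11/100; 11/100+3/20→13/50; 4/25+4/25→8/25; 9/50+6/25→21/50; 13/50+8/25→29/50; 21/50+29/50→1. L = 269/100 ≈ 2.6900.
Efficiency = H/L = 2.6503/2.6900 = 98.5%.

98.5%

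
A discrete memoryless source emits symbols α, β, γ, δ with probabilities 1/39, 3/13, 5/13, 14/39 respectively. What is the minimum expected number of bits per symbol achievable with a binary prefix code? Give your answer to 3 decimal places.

1.872 bits/symbol

Repeatedly combine the two least-probable nodes; the expected code length is the sum of the merged weights.
merge 1/39 + 3/13 → 10/39
merge 10/39 + 14/39 → 8/13
merge 5/13 + 8/13 → 1
L = 10/39 + 8/13 + 1 = 73/39 ≈ 1.872 bits/symbol.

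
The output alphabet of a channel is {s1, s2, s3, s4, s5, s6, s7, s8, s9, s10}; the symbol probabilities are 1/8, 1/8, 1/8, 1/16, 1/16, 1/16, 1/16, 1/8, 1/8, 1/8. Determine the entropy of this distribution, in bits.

Each probability is a power of 1/2, so log₂(1/p) is an integer.
H = Σ p·log₂(1/p) = 1/8·3 + 1/8·3 + 1/8·3 + 1/16·4 + 1/16·4 + 1/16·4 + 1/16·4 + 1/8·3 + 1/8·3 + 1/8·3 = 3.25 bits.

3.25 bits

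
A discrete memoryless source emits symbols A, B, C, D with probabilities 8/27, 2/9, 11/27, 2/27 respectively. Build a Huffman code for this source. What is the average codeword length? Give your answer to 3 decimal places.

Repeatedly combine the two least-probable nodes; the expected code length is the sum of the merged weights.
merge 2/27 + 2/9 → 8/27
merge 8/27 + 8/27 → 16/27
merge 11/27 + 16/27 → 1
L = 8/27 + 16/27 + 1 = 17/9 ≈ 1.889 bits/symbol.

1.889 bits/symbol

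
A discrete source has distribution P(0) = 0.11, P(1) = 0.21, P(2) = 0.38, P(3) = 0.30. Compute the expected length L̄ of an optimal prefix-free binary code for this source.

Repeatedly combine the two least-probable nodes; the expected code length is the sum of the merged weights.
merge 11/100 + 21/100 → 8/25
merge 3/10 + 8/25 → 31/50
merge 19/50 + 31/50 → 1
L = 8/25 + 31/50 + 1 = 97/50 = 1.94 bits/symbol.

1.94 bits/symbol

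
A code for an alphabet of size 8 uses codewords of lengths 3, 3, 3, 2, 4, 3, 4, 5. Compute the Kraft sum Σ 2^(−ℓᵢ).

0.90625

With common denominator 2^5 = 32: Σ 2^(−ℓᵢ) = 4/32 + 4/32 + 4/32 + 8/32 + 2/32 + 4/32 + 2/32 + 1/32 = 29/32 = 0.90625.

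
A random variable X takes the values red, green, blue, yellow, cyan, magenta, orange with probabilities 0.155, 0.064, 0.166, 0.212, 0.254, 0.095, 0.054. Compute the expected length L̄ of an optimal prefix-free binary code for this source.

2.652 bits/symbol

Repeatedly combine the two least-probable nodes; the expected code length is the sum of the merged weights.
merge 27/500 + 8/125 → 59/500
merge 19/200 + 59/500 → 213/1000
merge 31/200 + 83/500 → 321/1000
merge 53/250 + 213/1000 → 17/40
merge 127/500 + 321/1000 → 23/40
merge 17/40 + 23/40 → 1
L = 59/500 + 213/1000 + 321/1000 + 17/40 + 23/40 + 1 = 663/250 = 2.652 bits/symbol.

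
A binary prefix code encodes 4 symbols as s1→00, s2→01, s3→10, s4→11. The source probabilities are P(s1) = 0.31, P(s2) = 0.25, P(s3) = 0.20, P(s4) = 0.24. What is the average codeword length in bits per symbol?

L̄ = Σ pᵢ·ℓᵢ = 0.31·2 + 0.25·2 + 0.20·2 + 0.24·2 = 2 bits/symbol.

2 bits/symbol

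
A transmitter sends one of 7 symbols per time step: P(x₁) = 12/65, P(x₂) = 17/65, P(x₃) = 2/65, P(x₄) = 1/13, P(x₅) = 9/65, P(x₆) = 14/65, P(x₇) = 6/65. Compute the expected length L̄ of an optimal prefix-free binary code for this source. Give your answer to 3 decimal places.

2.631 bits/symbol

Repeatedly combine the two least-probable nodes; the expected code length is the sum of the merged weights.
merge 2/65 + 1/13 → 7/65
merge 6/65 + 7/65 → 1/5
merge 9/65 + 12/65 → 21/65
merge 1/5 + 14/65 → 27/65
merge 17/65 + 21/65 → 38/65
merge 27/65 + 38/65 → 1
L = 7/65 + 1/5 + 21/65 + 27/65 + 38/65 + 1 = 171/65 ≈ 2.631 bits/symbol.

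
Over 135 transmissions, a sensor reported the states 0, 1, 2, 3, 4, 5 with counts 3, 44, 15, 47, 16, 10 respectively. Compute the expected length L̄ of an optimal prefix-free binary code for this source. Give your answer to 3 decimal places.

2.281 bits/symbol

Probabilities are the counts divided by 135.
Repeatedly combine the two least-probable nodes; the expected code length is the sum of the merged weights.
merge 1/45 + 2/27 → 13/135
merge 13/135 + 1/9 → 28/135
merge 16/135 + 28/135 → 44/135
merge 44/135 + 44/135 → 88/135
merge 47/135 + 88/135 → 1
L = 13/135 + 28/135 + 44/135 + 88/135 + 1 = 308/135 ≈ 2.281 bits/symbol.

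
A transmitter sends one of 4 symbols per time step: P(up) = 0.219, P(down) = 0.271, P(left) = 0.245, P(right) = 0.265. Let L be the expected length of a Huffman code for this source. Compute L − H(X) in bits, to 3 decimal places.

Entropy H = −Σ p log₂ p ≈ 1.9952 bits.
Huffman merges: 219/1000+49/200→58/125; 53/200+271/1000→67/125; 58/125+67/125→1. L = 2 ≈ 2.0000.
L − H = 2.0000 − 1.9952 = 0.005 bits.

0.005 bits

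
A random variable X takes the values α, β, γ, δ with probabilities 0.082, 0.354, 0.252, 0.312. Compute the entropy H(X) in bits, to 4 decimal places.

H = −Σ pᵢ log₂ pᵢ.
−0.082·log₂(0.082) = 0.2959
−0.354·log₂(0.354) = 0.5304
−0.252·log₂(0.252) = 0.5011
−0.312·log₂(0.312) = 0.5243
Sum ≈ 1.8516 → 1.8516 bits.

1.8516 bits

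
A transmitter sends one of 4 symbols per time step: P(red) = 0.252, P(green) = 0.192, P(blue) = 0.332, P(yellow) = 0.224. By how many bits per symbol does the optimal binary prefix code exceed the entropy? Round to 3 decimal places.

0.030 bits

Entropy H = −Σ p log₂ p ≈ 1.9698 bits.
Huffman merges: 24/125+28/125→52/125; 63/250+83/250→73/125; 52/125+73/125→1. L = 2 ≈ 2.0000.
L − H = 2.0000 − 1.9698 = 0.030 bits.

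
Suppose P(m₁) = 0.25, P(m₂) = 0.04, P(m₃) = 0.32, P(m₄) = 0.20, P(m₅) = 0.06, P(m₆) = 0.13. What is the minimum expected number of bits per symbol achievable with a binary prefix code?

Repeatedly combine the two least-probable nodes; the expected code length is the sum of the merged weights.
merge 1/25 + 3/50 → 1/10
merge 1/10 + 13/100 → 23/100
merge 1/5 + 23/100 → 43/100
merge 1/4 + 8/25 → 57/100
merge 43/100 + 57/100 → 1
L = 1/10 + 23/100 + 43/100 + 57/100 + 1 = 233/100 = 2.33 bits/symbol.

2.33 bits/symbol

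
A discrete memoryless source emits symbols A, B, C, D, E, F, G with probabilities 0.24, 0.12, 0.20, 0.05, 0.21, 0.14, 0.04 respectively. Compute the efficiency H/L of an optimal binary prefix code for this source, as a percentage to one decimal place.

98.4%

Entropy H = −Σ p log₂ p ≈ 2.5974 bits.
Huffman merges: 1/25+1/20→9/100; 9/100+3/25→21/100; 7/50+1/5→17/50; 21/100+21/100→21/50; 6/25+17/50→29/50; 21/50+29/50→1. L = 66/25 ≈ 2.6400.
Efficiency = H/L = 2.5974/2.6400 = 98.4%.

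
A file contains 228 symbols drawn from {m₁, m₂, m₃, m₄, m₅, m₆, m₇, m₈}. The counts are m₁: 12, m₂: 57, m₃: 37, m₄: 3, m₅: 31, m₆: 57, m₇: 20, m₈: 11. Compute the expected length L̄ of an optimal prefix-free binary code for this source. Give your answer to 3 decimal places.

2.675 bits/symbol

Probabilities are the counts divided by 228.
Repeatedly combine the two least-probable nodes; the expected code length is the sum of the merged weights.
merge 1/76 + 11/228 → 7/114
merge 1/19 + 7/114 → 13/114
merge 5/57 + 13/114 → 23/114
merge 31/228 + 37/228 → 17/57
merge 23/114 + 1/4 → 103/228
merge 1/4 + 17/57 → 125/228
merge 103/228 + 125/228 → 1
L = 7/114 + 13/114 + 23/114 + 17/57 + 103/228 + 125/228 + 1 = 305/114 ≈ 2.675 bits/symbol.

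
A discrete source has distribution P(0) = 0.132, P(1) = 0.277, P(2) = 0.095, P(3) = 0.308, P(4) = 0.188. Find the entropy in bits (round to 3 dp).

2.198 bits

H = −Σ pᵢ log₂ pᵢ.
−0.132·log₂(0.132) = 0.3856
−0.277·log₂(0.277) = 0.5130
−0.095·log₂(0.095) = 0.3226
−0.308·log₂(0.308) = 0.5233
−0.188·log₂(0.188) = 0.4533
Sum ≈ 2.1978 → 2.198 bits.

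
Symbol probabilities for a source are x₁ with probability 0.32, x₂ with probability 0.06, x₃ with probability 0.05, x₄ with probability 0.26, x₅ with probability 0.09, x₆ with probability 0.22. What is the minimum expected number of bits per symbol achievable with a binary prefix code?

Repeatedly combine the two least-probable nodes; the expected code length is the sum of the merged weights.
merge 1/20 + 3/50 → 11/100
merge 9/100 + 11/100 → 1/5
merge 1/5 + 11/50 → 21/50
merge 13/50 + 8/25 → 29/50
merge 21/50 + 29/50 → 1
L = 11/100 + 1/5 + 21/50 + 29/50 + 1 = 231/100 = 2.31 bits/symbol.

2.31 bits/symbol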